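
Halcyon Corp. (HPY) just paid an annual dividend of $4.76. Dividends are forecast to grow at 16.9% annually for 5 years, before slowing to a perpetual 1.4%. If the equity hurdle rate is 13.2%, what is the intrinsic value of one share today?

Two-stage DDM. Project D₁…D_5 at 0.169, terminal growth 0.014, discount at r = 0.132.
D_1 = 5.5644
D_2 = 6.5048
D_3 = 7.6041
D_4 = 8.8892
D_5 = 10.3915
Terminal value at t=5: TV = D_6/(r−g) = 10.5370/(0.132−0.014) = 89.2967
P₀ = 5.5644/(1+0.132)^1 + 6.5048/(1+0.132)^2 + 7.6041/(1+0.132)^3 + 8.8892/(1+0.132)^4 + 10.3915/(1+0.132)^5 + 89.2967/(1+0.132)^5 = 74.2780

$74.28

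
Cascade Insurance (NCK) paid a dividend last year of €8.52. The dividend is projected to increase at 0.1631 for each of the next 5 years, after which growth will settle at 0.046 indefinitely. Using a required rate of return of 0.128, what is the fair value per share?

Two-stage DDM. Project D₁…D_5 at 0.1631, terminal growth 0.046, discount at r = 0.128.
D_1 = 9.9096
D_2 = 11.5259
D_3 = 13.4057
D_4 = 15.5922
D_5 = 18.1353
Terminal value at t=5: TV = D_6/(r−g) = 18.9695/(0.128−0.046) = 231.3357
P₀ = 9.9096/(1+0.128)^1 + 11.5259/(1+0.128)^2 + 13.4057/(1+0.128)^3 + 15.5922/(1+0.128)^4 + 18.1353/(1+0.128)^5 + 231.3357/(1+0.128)^5 = 173.4225

€173.42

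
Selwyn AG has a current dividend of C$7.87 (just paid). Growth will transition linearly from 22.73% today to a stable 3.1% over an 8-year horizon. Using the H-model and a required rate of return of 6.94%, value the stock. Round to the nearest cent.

H-model: P₀ = D₀[(1+g_L) + H(g_S−g_L)]/(r−g_L), with H = 8/2 = 4.
P₀ = 7.87 × [(1+0.031) + 4×(0.2273−0.031)] / (0.0694−0.031)
   = 7.87 × 1.8162 / 0.0384 = 372.2264

C$372.23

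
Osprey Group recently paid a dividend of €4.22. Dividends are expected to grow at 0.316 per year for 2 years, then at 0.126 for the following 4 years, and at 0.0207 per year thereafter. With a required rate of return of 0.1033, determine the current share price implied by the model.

€116.80

Three-stage DDM. Project D₁…D_6; terminal Gordon value at t=6 with g = 0.0207; discount at r = 0.1033.
D_1 = 5.5535
D_2 = 7.3084
D_3 = 8.2293
D_4 = 9.2662
D_5 = 10.4337
D_6 = 11.7484
TV_6 = 11.9916/(0.1033−0.0207) = 145.1763
P₀ = Σ Dₜ/(1+r)ᵗ + TV_6/(1+r)^6 = 116.8028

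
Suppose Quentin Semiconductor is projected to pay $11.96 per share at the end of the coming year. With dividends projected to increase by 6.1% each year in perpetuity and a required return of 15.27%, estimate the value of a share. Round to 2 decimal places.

$130.43

Gordon growth model: P₀ = D₁/(r − g), with D₁ = 11.96 given directly.
P₀ = 11.9600 / (0.1527 − 0.061) = 11.9600 / 0.0917 = 130.4253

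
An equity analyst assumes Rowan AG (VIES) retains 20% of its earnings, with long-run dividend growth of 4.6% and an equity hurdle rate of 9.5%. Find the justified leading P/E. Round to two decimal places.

16.33

Payout ratio b = 1 − 0.20 = 0.80.
Justified leading P/E = b/(r−g) = 0.80/(0.095−0.046) = 16.3265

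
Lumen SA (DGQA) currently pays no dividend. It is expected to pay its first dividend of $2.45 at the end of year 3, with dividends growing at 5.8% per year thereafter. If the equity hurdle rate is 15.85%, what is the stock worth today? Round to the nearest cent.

$18.16

Deferred-dividend DDM. At t=2 the remaining stream is a growing perpetuity with first payment D_3 = 2.45.
V_2 = D_3/(r−g) = 2.45/(0.1585−0.058) = 24.3781
P₀ = V_2/(1+r)^2 = 24.3781/(1+0.1585)^2 = 18.1639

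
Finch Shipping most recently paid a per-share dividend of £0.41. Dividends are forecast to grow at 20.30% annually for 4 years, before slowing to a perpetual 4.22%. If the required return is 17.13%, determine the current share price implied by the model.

Two-stage DDM. Project D₁…D_4 at 0.203, terminal growth 0.0422, discount at r = 0.1713.
D_1 = 0.4932
D_2 = 0.5934
D_3 = 0.7138
D_4 = 0.8587
Terminal value at t=4: TV = D_5/(r−g) = 0.8949/(0.1713−0.0422) = 6.9322
P₀ = 0.4932/(1+0.1713)^1 + 0.5934/(1+0.1713)^2 + 0.7138/(1+0.1713)^3 + 0.8587/(1+0.1713)^4 + 6.9322/(1+0.1713)^4 = 5.4370

£5.44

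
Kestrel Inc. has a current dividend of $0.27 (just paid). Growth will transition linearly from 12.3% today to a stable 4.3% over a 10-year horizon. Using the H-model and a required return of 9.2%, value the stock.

$7.95

H-model: P₀ = D₀[(1+g_L) + H(g_S−g_L)]/(r−g_L), with H = 10/2 = 5.
P₀ = 0.27 × [(1+0.043) + 5×(0.123−0.043)] / (0.092−0.043)
   = 0.27 × 1.4430 / 0.049 = 7.9512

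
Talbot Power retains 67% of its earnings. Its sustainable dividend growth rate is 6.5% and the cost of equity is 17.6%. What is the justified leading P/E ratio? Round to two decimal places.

Payout ratio b = 1 − 0.67 = 0.33.
Justified leading P/E = b/(r−g) = 0.33/(0.176−0.065) = 2.9730

2.97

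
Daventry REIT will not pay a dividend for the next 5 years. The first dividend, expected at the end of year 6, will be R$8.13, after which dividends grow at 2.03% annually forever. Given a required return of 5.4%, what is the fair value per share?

R$185.46

Deferred-dividend DDM. At t=5 the remaining stream is a growing perpetuity with first payment D_6 = 8.13.
V_5 = D_6/(r−g) = 8.13/(0.054−0.0203) = 241.2463
P₀ = V_5/(1+r)^5 = 241.2463/(1+0.054)^5 = 185.4631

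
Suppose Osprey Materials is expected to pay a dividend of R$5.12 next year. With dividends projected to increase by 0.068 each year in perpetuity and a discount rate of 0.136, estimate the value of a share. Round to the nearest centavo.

Gordon growth model: P₀ = D₁/(r − g), with D₁ = 5.12 given directly.
P₀ = 5.1200 / (0.136 − 0.068) = 5.1200 / 0.068 = 75.2941

R$75.29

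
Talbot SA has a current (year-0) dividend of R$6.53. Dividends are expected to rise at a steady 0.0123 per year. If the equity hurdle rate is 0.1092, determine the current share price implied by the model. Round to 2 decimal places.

Gordon growth model: P₀ = D₁/(r − g). D₁ = 6.53 × (1 + 0.0123) = 6.6103.
P₀ = 6.6103 / (0.1092 − 0.0123) = 6.6103 / 0.0969 = 68.2179

R$68.22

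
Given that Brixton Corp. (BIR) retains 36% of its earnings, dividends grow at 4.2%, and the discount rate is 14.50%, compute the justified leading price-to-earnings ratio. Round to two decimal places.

6.21

Payout ratio b = 1 − 0.36 = 0.64.
Justified leading P/E = b/(r−g) = 0.64/(0.145−0.042) = 6.2136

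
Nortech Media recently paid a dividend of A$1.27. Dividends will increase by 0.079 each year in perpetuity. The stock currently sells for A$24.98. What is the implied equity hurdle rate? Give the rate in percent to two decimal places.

Rearranging the constant-growth DDM: r = D₁/P₀ + g.
D₁ = 1.27 × (1 + 0.079) = 1.3703.
r = 1.3703 / 24.98 + 0.079 = 0.05486 + 0.079 = 0.13386

13.39%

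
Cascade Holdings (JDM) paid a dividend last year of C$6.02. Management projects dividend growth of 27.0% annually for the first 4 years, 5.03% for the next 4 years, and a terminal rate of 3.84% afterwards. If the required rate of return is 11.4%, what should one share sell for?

C$179.32

Three-stage DDM. Project D₁…D_8; terminal Gordon value at t=8 with g = 0.0384; discount at r = 0.114.
D_1 = 7.6454
D_2 = 9.7097
D_3 = 12.3313
D_4 = 15.6607
D_5 = 16.4484
D_6 = 17.2758
D_7 = 18.1448
D_8 = 19.0575
TV_8 = 19.7893/(0.114−0.0384) = 261.7627
P₀ = Σ Dₜ/(1+r)ᵗ + TV_8/(1+r)^8 = 179.3231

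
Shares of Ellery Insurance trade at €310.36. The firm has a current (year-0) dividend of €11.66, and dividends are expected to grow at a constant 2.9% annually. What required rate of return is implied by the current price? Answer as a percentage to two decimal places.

6.77%

Rearranging the constant-growth DDM: r = D₁/P₀ + g.
D₁ = 11.66 × (1 + 0.029) = 11.9981.
r = 11.9981 / 310.36 + 0.029 = 0.03866 + 0.029 = 0.06766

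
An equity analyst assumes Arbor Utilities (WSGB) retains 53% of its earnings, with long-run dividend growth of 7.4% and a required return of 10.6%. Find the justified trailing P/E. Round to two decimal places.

Payout ratio b = 1 − 0.53 = 0.47.
Justified trailing P/E = b(1+g)/(r−g) = 0.47×(1+0.074)/(0.106−0.074) = 15.7744

15.77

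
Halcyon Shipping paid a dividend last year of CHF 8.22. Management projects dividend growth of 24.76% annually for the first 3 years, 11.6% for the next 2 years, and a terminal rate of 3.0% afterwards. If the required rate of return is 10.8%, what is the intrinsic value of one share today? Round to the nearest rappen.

CHF 212.34

Three-stage DDM. Project D₁…D_5; terminal Gordon value at t=5 with g = 0.03; discount at r = 0.108.
D_1 = 10.2553
D_2 = 12.7945
D_3 = 15.9624
D_4 = 17.8140
D_5 = 19.8805
TV_5 = 20.4769/(0.108−0.03) = 262.5239
P₀ = Σ Dₜ/(1+r)ᵗ + TV_5/(1+r)^5 = 212.3433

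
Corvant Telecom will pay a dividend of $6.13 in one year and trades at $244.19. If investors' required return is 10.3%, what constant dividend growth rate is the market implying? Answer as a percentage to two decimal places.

From P₀ = D₁/(r − g), the implied growth is g = r − D₁/P₀.
g = 0.103 − 6.13/244.19 = 0.103 − 0.02510 = 0.07790

7.79%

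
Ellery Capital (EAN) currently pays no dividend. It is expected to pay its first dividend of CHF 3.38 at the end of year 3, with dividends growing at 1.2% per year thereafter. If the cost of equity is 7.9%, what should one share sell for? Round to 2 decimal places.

CHF 43.33

Deferred-dividend DDM. At t=2 the remaining stream is a growing perpetuity with first payment D_3 = 3.38.
V_2 = D_3/(r−g) = 3.38/(0.079−0.012) = 50.4478
P₀ = V_2/(1+r)^2 = 50.4478/(1+0.079)^2 = 43.3310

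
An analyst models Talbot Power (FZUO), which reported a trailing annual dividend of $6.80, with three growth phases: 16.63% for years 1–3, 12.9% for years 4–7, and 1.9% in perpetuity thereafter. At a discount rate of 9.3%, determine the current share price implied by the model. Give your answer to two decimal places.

Three-stage DDM. Project D₁…D_7; terminal Gordon value at t=7 with g = 0.019; discount at r = 0.093.
D_1 = 7.9308
D_2 = 9.2497
D_3 = 10.7880
D_4 = 12.1796
D_5 = 13.7508
D_6 = 15.5246
D_7 = 17.5273
TV_7 = 17.8603/(0.093−0.019) = 241.3559
P₀ = Σ Dₜ/(1+r)ᵗ + TV_7/(1+r)^7 = 188.6345

$188.63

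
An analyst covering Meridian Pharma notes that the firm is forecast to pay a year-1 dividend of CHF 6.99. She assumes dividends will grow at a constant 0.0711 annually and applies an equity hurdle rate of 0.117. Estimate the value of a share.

Gordon growth model: P₀ = D₁/(r − g), with D₁ = 6.99 given directly.
P₀ = 6.9900 / (0.117 − 0.0711) = 6.9900 / 0.0459 = 152.2876

CHF 152.29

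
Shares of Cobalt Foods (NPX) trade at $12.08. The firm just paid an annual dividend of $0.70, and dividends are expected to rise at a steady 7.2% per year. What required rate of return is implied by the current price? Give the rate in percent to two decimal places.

13.41%

Rearranging the constant-growth DDM: r = D₁/P₀ + g.
D₁ = 0.70 × (1 + 0.072) = 0.7504.
r = 0.7504 / 12.08 + 0.072 = 0.06212 + 0.072 = 0.13412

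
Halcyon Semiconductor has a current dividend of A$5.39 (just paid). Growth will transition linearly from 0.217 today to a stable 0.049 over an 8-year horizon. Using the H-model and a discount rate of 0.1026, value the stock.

H-model: P₀ = D₀[(1+g_L) + H(g_S−g_L)]/(r−g_L), with H = 8/2 = 4.
P₀ = 5.39 × [(1+0.049) + 4×(0.217−0.049)] / (0.1026−0.049)
   = 5.39 × 1.7210 / 0.0536 = 173.0632

A$173.06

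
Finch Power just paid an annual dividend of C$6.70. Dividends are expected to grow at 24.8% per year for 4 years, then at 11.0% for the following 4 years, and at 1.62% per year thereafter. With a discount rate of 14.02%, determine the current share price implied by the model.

C$140.53

Three-stage DDM. Project D₁…D_8; terminal Gordon value at t=8 with g = 0.0162; discount at r = 0.1402.
D_1 = 8.3616
D_2 = 10.4353
D_3 = 13.0232
D_4 = 16.2530
D_5 = 18.0408
D_6 = 20.0253
D_7 = 22.2281
D_8 = 24.6732
TV_8 = 25.0729/(0.1402−0.0162) = 202.2007
P₀ = Σ Dₜ/(1+r)ᵗ + TV_8/(1+r)^8 = 140.5309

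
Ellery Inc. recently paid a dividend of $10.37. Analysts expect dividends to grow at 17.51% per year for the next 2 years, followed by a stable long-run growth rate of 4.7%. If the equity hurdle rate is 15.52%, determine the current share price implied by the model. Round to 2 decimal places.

Two-stage DDM. Project D₁…D_2 at 0.1751, terminal growth 0.047, discount at r = 0.1552.
D_1 = 12.1858
D_2 = 14.3195
Terminal value at t=2: TV = D_3/(r−g) = 14.9925/(0.1552−0.047) = 138.5632
P₀ = 12.1858/(1+0.1552)^1 + 14.3195/(1+0.1552)^2 + 138.5632/(1+0.1552)^2 = 125.1115

$125.11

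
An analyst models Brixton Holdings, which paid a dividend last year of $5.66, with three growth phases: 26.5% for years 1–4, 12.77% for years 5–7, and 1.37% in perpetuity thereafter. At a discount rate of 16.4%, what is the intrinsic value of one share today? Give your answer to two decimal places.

Three-stage DDM. Project D₁…D_7; terminal Gordon value at t=7 with g = 0.0137; discount at r = 0.164.
D_1 = 7.1599
D_2 = 9.0573
D_3 = 11.4575
D_4 = 14.4937
D_5 = 16.3445
D_6 = 18.4317
D_7 = 20.7854
TV_7 = 21.0702/(0.164−0.0137) = 140.1876
P₀ = Σ Dₜ/(1+r)ᵗ + TV_7/(1+r)^7 = 98.6566

$98.66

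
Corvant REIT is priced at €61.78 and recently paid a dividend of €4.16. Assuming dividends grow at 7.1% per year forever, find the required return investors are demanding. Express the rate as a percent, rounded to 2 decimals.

14.31%

Rearranging the constant-growth DDM: r = D₁/P₀ + g.
D₁ = 4.16 × (1 + 0.071) = 4.4554.
r = 4.4554 / 61.78 + 0.071 = 0.07212 + 0.071 = 0.14312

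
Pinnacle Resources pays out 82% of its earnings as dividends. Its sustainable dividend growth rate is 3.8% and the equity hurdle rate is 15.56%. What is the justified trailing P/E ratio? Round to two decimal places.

7.24

Justified trailing P/E = b(1+g)/(r−g) = 0.82×(1+0.038)/(0.1556−0.038) = 7.2378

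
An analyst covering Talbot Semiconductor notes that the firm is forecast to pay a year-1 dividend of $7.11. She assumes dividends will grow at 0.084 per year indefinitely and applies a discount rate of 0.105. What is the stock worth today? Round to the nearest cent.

$338.57

Gordon growth model: P₀ = D₁/(r − g), with D₁ = 7.11 given directly.
P₀ = 7.1100 / (0.105 − 0.084) = 7.1100 / 0.021 = 338.5714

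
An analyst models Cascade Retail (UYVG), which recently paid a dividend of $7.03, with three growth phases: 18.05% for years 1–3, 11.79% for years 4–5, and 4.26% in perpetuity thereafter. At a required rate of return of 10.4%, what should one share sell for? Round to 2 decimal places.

$191.31

Three-stage DDM. Project D₁…D_5; terminal Gordon value at t=5 with g = 0.0426; discount at r = 0.104.
D_1 = 8.2989
D_2 = 9.7969
D_3 = 11.5652
D_4 = 12.9287
D_5 = 14.4530
TV_5 = 15.0687/(0.104−0.0426) = 245.4192
P₀ = Σ Dₜ/(1+r)ᵗ + TV_5/(1+r)^5 = 191.3115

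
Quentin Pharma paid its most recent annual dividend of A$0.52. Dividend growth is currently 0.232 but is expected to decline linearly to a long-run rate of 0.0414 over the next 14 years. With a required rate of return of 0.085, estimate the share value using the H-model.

A$28.33

H-model: P₀ = D₀[(1+g_L) + H(g_S−g_L)]/(r−g_L), with H = 14/2 = 7.
P₀ = 0.52 × [(1+0.0414) + 7×(0.232−0.0414)] / (0.085−0.0414)
   = 0.52 × 2.3756 / 0.0436 = 28.3328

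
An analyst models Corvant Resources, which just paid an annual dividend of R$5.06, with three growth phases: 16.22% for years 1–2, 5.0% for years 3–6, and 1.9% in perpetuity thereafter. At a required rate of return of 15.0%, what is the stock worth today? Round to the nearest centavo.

Three-stage DDM. Project D₁…D_6; terminal Gordon value at t=6 with g = 0.019; discount at r = 0.15.
D_1 = 5.8807
D_2 = 6.8346
D_3 = 7.1763
D_4 = 7.5351
D_5 = 7.9119
D_6 = 8.3075
TV_6 = 8.4653/(0.15−0.019) = 64.6208
P₀ = Σ Dₜ/(1+r)ᵗ + TV_6/(1+r)^6 = 54.7709

R$54.77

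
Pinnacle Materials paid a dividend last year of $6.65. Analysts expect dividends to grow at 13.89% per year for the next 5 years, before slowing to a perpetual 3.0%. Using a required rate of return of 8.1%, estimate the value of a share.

$213.33

Two-stage DDM. Project D₁…D_5 at 0.1389, terminal growth 0.03, discount at r = 0.081.
D_1 = 7.5737
D_2 = 8.6257
D_3 = 9.8238
D_4 = 11.1883
D_5 = 12.7424
Terminal value at t=5: TV = D_6/(r−g) = 13.1246/(0.081−0.03) = 257.3455
P₀ = 7.5737/(1+0.081)^1 + 8.6257/(1+0.081)^2 + 9.8238/(1+0.081)^3 + 11.1883/(1+0.081)^4 + 12.7424/(1+0.081)^5 + 257.3455/(1+0.081)^5 = 213.3264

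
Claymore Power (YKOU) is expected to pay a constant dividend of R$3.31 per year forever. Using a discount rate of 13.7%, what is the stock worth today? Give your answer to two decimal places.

Zero-growth DDM (perpetuity): P₀ = D/r = 3.31 / 0.137 = 24.1606

R$24.16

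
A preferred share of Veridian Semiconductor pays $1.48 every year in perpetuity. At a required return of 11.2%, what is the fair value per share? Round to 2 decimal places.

$13.21

Zero-growth DDM (perpetuity): P₀ = D/r = 1.48 / 0.112 = 13.2143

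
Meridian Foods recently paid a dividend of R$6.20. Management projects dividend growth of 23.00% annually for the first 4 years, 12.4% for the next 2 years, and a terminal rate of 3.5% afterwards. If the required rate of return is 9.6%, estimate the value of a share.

R$229.30

Three-stage DDM. Project D₁…D_6; terminal Gordon value at t=6 with g = 0.035; discount at r = 0.096.
D_1 = 7.6260
D_2 = 9.3800
D_3 = 11.5374
D_4 = 14.1910
D_5 = 15.9507
D_6 = 17.9285
TV_6 = 18.5560/(0.096−0.035) = 304.1972
P₀ = Σ Dₜ/(1+r)ᵗ + TV_6/(1+r)^6 = 229.3011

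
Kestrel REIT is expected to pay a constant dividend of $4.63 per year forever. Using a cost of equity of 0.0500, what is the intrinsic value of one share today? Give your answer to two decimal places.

Zero-growth DDM (perpetuity): P₀ = D/r = 4.63 / 0.05 = 92.6000

$92.60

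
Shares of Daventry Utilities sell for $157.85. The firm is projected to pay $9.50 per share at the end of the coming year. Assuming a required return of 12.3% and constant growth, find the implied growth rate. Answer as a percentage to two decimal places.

6.28%

From P₀ = D₁/(r − g), the implied growth is g = r − D₁/P₀.
g = 0.123 − 9.50/157.85 = 0.123 − 0.06018 = 0.06282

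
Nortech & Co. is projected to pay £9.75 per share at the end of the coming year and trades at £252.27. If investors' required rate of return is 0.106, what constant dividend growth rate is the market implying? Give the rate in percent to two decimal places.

From P₀ = D₁/(r − g), the implied growth is g = r − D₁/P₀.
g = 0.106 − 9.75/252.27 = 0.106 − 0.03865 = 0.06735

6.74%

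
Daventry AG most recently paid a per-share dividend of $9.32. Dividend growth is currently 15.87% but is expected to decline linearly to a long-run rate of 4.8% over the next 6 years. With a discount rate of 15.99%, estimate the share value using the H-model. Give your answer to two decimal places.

$114.95

H-model: P₀ = D₀[(1+g_L) + H(g_S−g_L)]/(r−g_L), with H = 6/2 = 3.
P₀ = 9.32 × [(1+0.048) + 3×(0.1587−0.048)] / (0.1599−0.048)
   = 9.32 × 1.3801 / 0.1119 = 114.9467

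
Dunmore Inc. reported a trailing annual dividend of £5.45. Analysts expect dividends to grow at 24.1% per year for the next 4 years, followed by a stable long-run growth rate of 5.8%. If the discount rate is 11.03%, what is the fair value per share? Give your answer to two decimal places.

Two-stage DDM. Project D₁…D_4 at 0.241, terminal growth 0.058, discount at r = 0.1103.
D_1 = 6.7635
D_2 = 8.3934
D_3 = 10.4163
D_4 = 12.9266
Terminal value at t=4: TV = D_5/(r−g) = 13.6763/(0.1103−0.058) = 261.4975
P₀ = 6.7635/(1+0.1103)^1 + 8.3934/(1+0.1103)^2 + 10.4163/(1+0.1103)^3 + 12.9266/(1+0.1103)^4 + 261.4975/(1+0.1103)^4 = 201.0867

£201.09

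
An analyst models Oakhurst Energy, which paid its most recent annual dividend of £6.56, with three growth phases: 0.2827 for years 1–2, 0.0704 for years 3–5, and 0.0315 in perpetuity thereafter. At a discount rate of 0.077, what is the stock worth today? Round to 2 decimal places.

£251.79

Three-stage DDM. Project D₁…D_5; terminal Gordon value at t=5 with g = 0.0315; discount at r = 0.077.
D_1 = 8.4145
D_2 = 10.7933
D_3 = 11.5531
D_4 = 12.3665
D_5 = 13.2371
TV_5 = 13.6541/(0.077−0.0315) = 300.0891
P₀ = Σ Dₜ/(1+r)ᵗ + TV_5/(1+r)^5 = 251.7887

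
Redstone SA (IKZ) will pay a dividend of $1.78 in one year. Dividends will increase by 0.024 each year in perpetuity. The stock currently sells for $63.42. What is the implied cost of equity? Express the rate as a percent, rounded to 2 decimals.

Rearranging the constant-growth DDM: r = D₁/P₀ + g.
r = 1.7800 / 63.42 + 0.024 = 0.02807 + 0.024 = 0.05207

5.21%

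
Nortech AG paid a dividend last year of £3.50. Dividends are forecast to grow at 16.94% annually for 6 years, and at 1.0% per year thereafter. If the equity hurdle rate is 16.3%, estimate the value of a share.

Two-stage DDM. Project D₁…D_6 at 0.1694, terminal growth 0.01, discount at r = 0.163.
D_1 = 4.0929
D_2 = 4.7862
D_3 = 5.5970
D_4 = 6.5452
D_5 = 7.6539
D_6 = 8.9505
Terminal value at t=6: TV = D_7/(r−g) = 9.0400/(0.163−0.01) = 59.0849
P₀ = 4.0929/(1+0.163)^1 + 4.7862/(1+0.163)^2 + 5.5970/(1+0.163)^3 + 6.5452/(1+0.163)^4 + 7.6539/(1+0.163)^5 + 8.9505/(1+0.163)^6 + 59.0849/(1+0.163)^6 = 45.2862

£45.29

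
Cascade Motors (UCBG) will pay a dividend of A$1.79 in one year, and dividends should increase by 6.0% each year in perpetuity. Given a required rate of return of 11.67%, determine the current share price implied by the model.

A$31.57

Gordon growth model: P₀ = D₁/(r − g), with D₁ = 1.79 given directly.
P₀ = 1.7900 / (0.1167 − 0.06) = 1.7900 / 0.0567 = 31.5697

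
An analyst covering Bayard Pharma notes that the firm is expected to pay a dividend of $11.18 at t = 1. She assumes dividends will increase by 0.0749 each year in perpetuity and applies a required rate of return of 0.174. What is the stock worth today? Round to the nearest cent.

Gordon growth model: P₀ = D₁/(r − g), with D₁ = 11.18 given directly.
P₀ = 11.1800 / (0.174 − 0.0749) = 11.1800 / 0.0991 = 112.8153

$112.82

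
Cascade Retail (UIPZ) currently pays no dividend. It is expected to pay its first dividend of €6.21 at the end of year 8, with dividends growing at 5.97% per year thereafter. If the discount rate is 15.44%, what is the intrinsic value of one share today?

€24.00

Deferred-dividend DDM. At t=7 the remaining stream is a growing perpetuity with first payment D_8 = 6.21.
V_7 = D_8/(r−g) = 6.21/(0.1544−0.0597) = 65.5755
P₀ = V_7/(1+r)^7 = 65.5755/(1+0.1544)^7 = 24.0020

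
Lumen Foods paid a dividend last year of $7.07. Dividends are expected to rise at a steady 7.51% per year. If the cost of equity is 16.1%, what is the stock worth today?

Gordon growth model: P₀ = D₁/(r − g). D₁ = 7.07 × (1 + 0.0751) = 7.6010.
P₀ = 7.6010 / (0.161 − 0.0751) = 7.6010 / 0.0859 = 88.4861

$88.49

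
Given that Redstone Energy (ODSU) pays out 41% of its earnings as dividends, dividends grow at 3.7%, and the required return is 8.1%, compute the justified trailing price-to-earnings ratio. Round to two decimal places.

9.66

Justified trailing P/E = b(1+g)/(r−g) = 0.41×(1+0.037)/(0.081−0.037) = 9.6630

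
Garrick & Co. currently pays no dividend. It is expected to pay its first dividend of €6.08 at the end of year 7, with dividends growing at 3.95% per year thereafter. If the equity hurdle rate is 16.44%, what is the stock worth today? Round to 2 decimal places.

€19.53

Deferred-dividend DDM. At t=6 the remaining stream is a growing perpetuity with first payment D_7 = 6.08.
V_6 = D_7/(r−g) = 6.08/(0.1644−0.0395) = 48.6789
P₀ = V_6/(1+r)^6 = 48.6789/(1+0.1644)^6 = 19.5312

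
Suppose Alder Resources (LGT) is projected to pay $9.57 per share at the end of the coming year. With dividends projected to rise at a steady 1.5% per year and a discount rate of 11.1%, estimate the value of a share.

$99.69

Gordon growth model: P₀ = D₁/(r − g), with D₁ = 9.57 given directly.
P₀ = 9.5700 / (0.111 − 0.015) = 9.5700 / 0.096 = 99.6875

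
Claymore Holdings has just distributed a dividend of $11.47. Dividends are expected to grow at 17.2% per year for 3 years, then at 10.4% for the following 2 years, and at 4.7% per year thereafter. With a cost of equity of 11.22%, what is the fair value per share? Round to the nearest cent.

$277.15

Three-stage DDM. Project D₁…D_5; terminal Gordon value at t=5 with g = 0.047; discount at r = 0.1122.
D_1 = 13.4428
D_2 = 15.7550
D_3 = 18.4649
D_4 = 20.3852
D_5 = 22.5053
TV_5 = 23.5630/(0.1122−0.047) = 361.3961
P₀ = Σ Dₜ/(1+r)ᵗ + TV_5/(1+r)^5 = 277.1495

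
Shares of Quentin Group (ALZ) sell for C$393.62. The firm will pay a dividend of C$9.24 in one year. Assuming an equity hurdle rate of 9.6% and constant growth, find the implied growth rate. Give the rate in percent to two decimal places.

7.25%

From P₀ = D₁/(r − g), the implied growth is g = r − D₁/P₀.
g = 0.096 − 9.24/393.62 = 0.096 − 0.02347 = 0.07253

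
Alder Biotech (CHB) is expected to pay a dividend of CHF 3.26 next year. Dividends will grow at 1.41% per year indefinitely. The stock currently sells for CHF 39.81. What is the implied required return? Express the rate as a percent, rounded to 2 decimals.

9.60%

Rearranging the constant-growth DDM: r = D₁/P₀ + g.
r = 3.2600 / 39.81 + 0.0141 = 0.08189 + 0.0141 = 0.09599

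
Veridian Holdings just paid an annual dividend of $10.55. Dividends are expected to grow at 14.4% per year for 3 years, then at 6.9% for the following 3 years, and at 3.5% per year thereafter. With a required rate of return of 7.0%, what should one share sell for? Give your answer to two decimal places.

Three-stage DDM. Project D₁…D_6; terminal Gordon value at t=6 with g = 0.035; discount at r = 0.07.
D_1 = 12.0692
D_2 = 13.8072
D_3 = 15.7954
D_4 = 16.8853
D_5 = 18.0504
D_6 = 19.2958
TV_6 = 19.9712/(0.07−0.035) = 570.6055
P₀ = Σ Dₜ/(1+r)ᵗ + TV_6/(1+r)^6 = 455.0606

$455.06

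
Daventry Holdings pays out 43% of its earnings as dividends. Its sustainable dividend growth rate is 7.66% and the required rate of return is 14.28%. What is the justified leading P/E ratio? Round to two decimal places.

Justified leading P/E = b/(r−g) = 0.43/(0.1428−0.0766) = 6.4955

6.50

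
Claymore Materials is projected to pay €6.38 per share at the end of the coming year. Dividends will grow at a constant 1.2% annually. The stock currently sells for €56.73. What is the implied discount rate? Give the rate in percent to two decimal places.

12.45%

Rearranging the constant-growth DDM: r = D₁/P₀ + g.
r = 6.3800 / 56.73 + 0.012 = 0.11246 + 0.012 = 0.12446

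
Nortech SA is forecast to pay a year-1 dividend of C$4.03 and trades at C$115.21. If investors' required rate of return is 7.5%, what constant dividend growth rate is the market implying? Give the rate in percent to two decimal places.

From P₀ = D₁/(r − g), the implied growth is g = r − D₁/P₀.
g = 0.075 − 4.03/115.21 = 0.075 − 0.03498 = 0.04002

4.00%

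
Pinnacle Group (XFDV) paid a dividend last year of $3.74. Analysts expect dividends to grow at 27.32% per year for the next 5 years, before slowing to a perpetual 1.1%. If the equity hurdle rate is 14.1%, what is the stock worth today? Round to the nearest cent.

Two-stage DDM. Project D₁…D_5 at 0.2732, terminal growth 0.011, discount at r = 0.141.
D_1 = 4.7618
D_2 = 6.0627
D_3 = 7.7190
D_4 = 9.8278
D_5 = 12.5128
Terminal value at t=5: TV = D_6/(r−g) = 12.6504/(0.141−0.011) = 97.3111
P₀ = 4.7618/(1+0.141)^1 + 6.0627/(1+0.141)^2 + 7.7190/(1+0.141)^3 + 9.8278/(1+0.141)^4 + 12.5128/(1+0.141)^5 + 97.3111/(1+0.141)^5 = 76.6147

$76.61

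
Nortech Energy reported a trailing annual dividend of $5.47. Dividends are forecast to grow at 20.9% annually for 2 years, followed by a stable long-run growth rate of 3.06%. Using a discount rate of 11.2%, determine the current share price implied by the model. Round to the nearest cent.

$94.28

Two-stage DDM. Project D₁…D_2 at 0.209, terminal growth 0.0306, discount at r = 0.112.
D_1 = 6.6132
D_2 = 7.9954
Terminal value at t=2: TV = D_3/(r−g) = 8.2401/(0.112−0.0306) = 101.2292
P₀ = 6.6132/(1+0.112)^1 + 7.9954/(1+0.112)^2 + 101.2292/(1+0.112)^2 = 94.2777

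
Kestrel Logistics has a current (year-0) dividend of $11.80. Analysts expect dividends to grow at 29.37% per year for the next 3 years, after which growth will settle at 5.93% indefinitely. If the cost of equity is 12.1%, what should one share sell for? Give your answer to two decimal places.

Two-stage DDM. Project D₁…D_3 at 0.2937, terminal growth 0.0593, discount at r = 0.121.
D_1 = 15.2657
D_2 = 19.7492
D_3 = 25.5495
Terminal value at t=3: TV = D_4/(r−g) = 27.0646/(0.121−0.0593) = 438.6484
P₀ = 15.2657/(1+0.121)^1 + 19.7492/(1+0.121)^2 + 25.5495/(1+0.121)^3 + 438.6484/(1+0.121)^3 = 358.8572

$358.86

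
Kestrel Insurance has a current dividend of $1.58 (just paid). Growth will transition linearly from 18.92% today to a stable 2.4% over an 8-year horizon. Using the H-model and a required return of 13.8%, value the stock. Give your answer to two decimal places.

$23.35

H-model: P₀ = D₀[(1+g_L) + H(g_S−g_L)]/(r−g_L), with H = 8/2 = 4.
P₀ = 1.58 × [(1+0.024) + 4×(0.1892−0.024)] / (0.138−0.024)
   = 1.58 × 1.6848 / 0.114 = 23.3507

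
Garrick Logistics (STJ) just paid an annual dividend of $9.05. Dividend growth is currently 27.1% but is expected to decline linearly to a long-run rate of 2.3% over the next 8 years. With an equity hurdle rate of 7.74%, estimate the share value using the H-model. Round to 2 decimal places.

$335.22

H-model: P₀ = D₀[(1+g_L) + H(g_S−g_L)]/(r−g_L), with H = 8/2 = 4.
P₀ = 9.05 × [(1+0.023) + 4×(0.271−0.023)] / (0.0774−0.023)
   = 9.05 × 2.0150 / 0.0544 = 335.2160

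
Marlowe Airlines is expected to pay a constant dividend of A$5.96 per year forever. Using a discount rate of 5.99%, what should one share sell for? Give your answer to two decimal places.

A$99.50

Zero-growth DDM (perpetuity): P₀ = D/r = 5.96 / 0.0599 = 99.4992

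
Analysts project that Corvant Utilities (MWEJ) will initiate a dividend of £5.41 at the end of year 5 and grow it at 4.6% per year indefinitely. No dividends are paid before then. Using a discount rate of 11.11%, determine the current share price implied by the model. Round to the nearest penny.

Deferred-dividend DDM. At t=4 the remaining stream is a growing perpetuity with first payment D_5 = 5.41.
V_4 = D_5/(r−g) = 5.41/(0.1111−0.046) = 83.1029
P₀ = V_4/(1+r)^4 = 83.1029/(1+0.1111)^4 = 54.5260

£54.53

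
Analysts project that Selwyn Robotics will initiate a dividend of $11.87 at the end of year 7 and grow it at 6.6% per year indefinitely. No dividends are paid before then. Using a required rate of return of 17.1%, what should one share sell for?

$43.84

Deferred-dividend DDM. At t=6 the remaining stream is a growing perpetuity with first payment D_7 = 11.87.
V_6 = D_7/(r−g) = 11.87/(0.171−0.066) = 113.0476
P₀ = V_6/(1+r)^6 = 113.0476/(1+0.171)^6 = 43.8450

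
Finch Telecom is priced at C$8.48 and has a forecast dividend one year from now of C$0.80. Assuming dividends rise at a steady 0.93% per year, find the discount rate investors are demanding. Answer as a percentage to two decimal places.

10.36%

Rearranging the constant-growth DDM: r = D₁/P₀ + g.
r = 0.8000 / 8.48 + 0.0093 = 0.09434 + 0.0093 = 0.10364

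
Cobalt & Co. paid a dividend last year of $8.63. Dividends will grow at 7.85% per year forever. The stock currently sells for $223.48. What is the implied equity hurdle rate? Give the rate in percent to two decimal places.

Rearranging the constant-growth DDM: r = D₁/P₀ + g.
D₁ = 8.63 × (1 + 0.0785) = 9.3075.
r = 9.3075 / 223.48 + 0.0785 = 0.04165 + 0.0785 = 0.12015

12.01%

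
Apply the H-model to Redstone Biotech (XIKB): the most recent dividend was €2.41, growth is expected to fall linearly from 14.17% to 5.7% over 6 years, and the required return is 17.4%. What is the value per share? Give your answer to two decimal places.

€27.01

H-model: P₀ = D₀[(1+g_L) + H(g_S−g_L)]/(r−g_L), with H = 6/2 = 3.
P₀ = 2.41 × [(1+0.057) + 3×(0.1417−0.057)] / (0.174−0.057)
   = 2.41 × 1.3111 / 0.117 = 27.0064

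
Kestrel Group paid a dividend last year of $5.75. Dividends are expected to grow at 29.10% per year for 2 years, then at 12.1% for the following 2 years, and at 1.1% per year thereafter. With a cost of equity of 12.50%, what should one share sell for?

$95.91

Three-stage DDM. Project D₁…D_4; terminal Gordon value at t=4 with g = 0.011; discount at r = 0.125.
D_1 = 7.4232
D_2 = 9.5834
D_3 = 10.7430
D_4 = 12.0429
TV_4 = 12.1754/(0.125−0.011) = 106.8016
P₀ = Σ Dₜ/(1+r)ᵗ + TV_4/(1+r)^4 = 95.9097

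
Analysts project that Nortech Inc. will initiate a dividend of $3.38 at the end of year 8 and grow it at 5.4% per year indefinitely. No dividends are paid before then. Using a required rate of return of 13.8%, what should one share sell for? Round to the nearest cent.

Deferred-dividend DDM. At t=7 the remaining stream is a growing perpetuity with first payment D_8 = 3.38.
V_7 = D_8/(r−g) = 3.38/(0.138−0.054) = 40.2381
P₀ = V_7/(1+r)^7 = 40.2381/(1+0.138)^7 = 16.2795

$16.28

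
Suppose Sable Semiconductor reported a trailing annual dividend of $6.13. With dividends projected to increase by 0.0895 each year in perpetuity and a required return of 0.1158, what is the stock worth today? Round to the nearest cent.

$253.94

Gordon growth model: P₀ = D₁/(r − g). D₁ = 6.13 × (1 + 0.0895) = 6.6786.
P₀ = 6.6786 / (0.1158 − 0.0895) = 6.6786 / 0.0263 = 253.9405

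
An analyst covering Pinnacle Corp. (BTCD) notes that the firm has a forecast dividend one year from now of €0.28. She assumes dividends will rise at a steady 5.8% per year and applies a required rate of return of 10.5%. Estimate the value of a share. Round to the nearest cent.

€5.96

Gordon growth model: P₀ = D₁/(r − g), with D₁ = 0.28 given directly.
P₀ = 0.2800 / (0.105 − 0.058) = 0.2800 / 0.047 = 5.9574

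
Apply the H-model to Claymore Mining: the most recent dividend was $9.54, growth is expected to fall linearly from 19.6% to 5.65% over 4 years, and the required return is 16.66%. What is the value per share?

H-model: P₀ = D₀[(1+g_L) + H(g_S−g_L)]/(r−g_L), with H = 4/2 = 2.
P₀ = 9.54 × [(1+0.0565) + 2×(0.196−0.0565)] / (0.1666−0.0565)
   = 9.54 × 1.3355 / 0.1101 = 115.7191

$115.72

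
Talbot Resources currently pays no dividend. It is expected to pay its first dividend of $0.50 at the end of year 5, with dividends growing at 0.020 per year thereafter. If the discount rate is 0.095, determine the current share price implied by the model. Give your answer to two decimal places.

Deferred-dividend DDM. At t=4 the remaining stream is a growing perpetuity with first payment D_5 = 0.50.
V_4 = D_5/(r−g) = 0.50/(0.095−0.02) = 6.6667
P₀ = V_4/(1+r)^4 = 6.6667/(1+0.095)^4 = 4.6372

$4.64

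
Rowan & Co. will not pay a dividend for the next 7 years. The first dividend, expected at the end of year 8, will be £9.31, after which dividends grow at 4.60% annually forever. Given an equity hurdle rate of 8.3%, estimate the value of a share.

Deferred-dividend DDM. At t=7 the remaining stream is a growing perpetuity with first payment D_8 = 9.31.
V_7 = D_8/(r−g) = 9.31/(0.083−0.046) = 251.6216
P₀ = V_7/(1+r)^7 = 251.6216/(1+0.083)^7 = 143.9954

£144.00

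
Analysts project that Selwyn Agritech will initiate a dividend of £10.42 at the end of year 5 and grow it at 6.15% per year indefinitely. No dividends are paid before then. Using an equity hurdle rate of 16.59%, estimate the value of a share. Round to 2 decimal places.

Deferred-dividend DDM. At t=4 the remaining stream is a growing perpetuity with first payment D_5 = 10.42.
V_4 = D_5/(r−g) = 10.42/(0.1659−0.0615) = 99.8084
P₀ = V_4/(1+r)^4 = 99.8084/(1+0.1659)^4 = 54.0159

£54.02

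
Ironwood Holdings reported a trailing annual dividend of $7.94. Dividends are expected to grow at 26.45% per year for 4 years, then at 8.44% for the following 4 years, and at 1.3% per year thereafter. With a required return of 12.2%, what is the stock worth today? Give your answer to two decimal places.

$194.17

Three-stage DDM. Project D₁…D_8; terminal Gordon value at t=8 with g = 0.013; discount at r = 0.122.
D_1 = 10.0401
D_2 = 12.6957
D_3 = 16.0538
D_4 = 20.3000
D_5 = 22.0133
D_6 = 23.8712
D_7 = 25.8860
D_8 = 28.0707
TV_8 = 28.4357/(0.122−0.013) = 260.8776
P₀ = Σ Dₜ/(1+r)ᵗ + TV_8/(1+r)^8 = 194.1652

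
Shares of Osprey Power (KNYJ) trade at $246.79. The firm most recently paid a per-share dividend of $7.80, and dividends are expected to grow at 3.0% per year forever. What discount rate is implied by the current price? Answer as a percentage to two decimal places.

6.26%

Rearranging the constant-growth DDM: r = D₁/P₀ + g.
D₁ = 7.80 × (1 + 0.03) = 8.0340.
r = 8.0340 / 246.79 + 0.03 = 0.03255 + 0.03 = 0.06255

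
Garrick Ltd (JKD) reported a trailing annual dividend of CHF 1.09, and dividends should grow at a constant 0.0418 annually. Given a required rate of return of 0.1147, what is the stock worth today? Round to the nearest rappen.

CHF 15.58

Gordon growth model: P₀ = D₁/(r − g). D₁ = 1.09 × (1 + 0.0418) = 1.1356.
P₀ = 1.1356 / (0.1147 − 0.0418) = 1.1356 / 0.0729 = 15.5770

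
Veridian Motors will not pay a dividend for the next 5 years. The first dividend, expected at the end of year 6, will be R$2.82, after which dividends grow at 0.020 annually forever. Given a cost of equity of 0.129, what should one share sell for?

Deferred-dividend DDM. At t=5 the remaining stream is a growing perpetuity with first payment D_6 = 2.82.
V_5 = D_6/(r−g) = 2.82/(0.129−0.02) = 25.8716
P₀ = V_5/(1+r)^5 = 25.8716/(1+0.129)^5 = 14.1043

R$14.10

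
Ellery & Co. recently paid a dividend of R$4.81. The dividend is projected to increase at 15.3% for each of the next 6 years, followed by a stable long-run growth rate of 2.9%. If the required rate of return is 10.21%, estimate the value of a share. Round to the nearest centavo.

R$122.68

Two-stage DDM. Project D₁…D_6 at 0.153, terminal growth 0.029, discount at r = 0.1021.
D_1 = 5.5459
D_2 = 6.3945
D_3 = 7.3728
D_4 = 8.5008
D_5 = 9.8015
D_6 = 11.3011
Terminal value at t=6: TV = D_7/(r−g) = 11.6288/(0.1021−0.029) = 159.0812
P₀ = 5.5459/(1+0.1021)^1 + 6.3945/(1+0.1021)^2 + 7.3728/(1+0.1021)^3 + 8.5008/(1+0.1021)^4 + 9.8015/(1+0.1021)^5 + 11.3011/(1+0.1021)^6 + 159.0812/(1+0.1021)^6 = 122.6767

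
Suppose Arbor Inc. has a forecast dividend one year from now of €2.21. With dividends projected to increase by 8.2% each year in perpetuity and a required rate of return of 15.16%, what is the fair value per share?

€31.75

Gordon growth model: P₀ = D₁/(r − g), with D₁ = 2.21 given directly.
P₀ = 2.2100 / (0.1516 − 0.082) = 2.2100 / 0.0696 = 31.7529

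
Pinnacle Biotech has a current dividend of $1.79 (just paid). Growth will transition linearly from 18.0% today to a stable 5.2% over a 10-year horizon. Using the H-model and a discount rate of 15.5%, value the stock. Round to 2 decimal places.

$29.40

H-model: P₀ = D₀[(1+g_L) + H(g_S−g_L)]/(r−g_L), with H = 10/2 = 5.
P₀ = 1.79 × [(1+0.052) + 5×(0.18−0.052)] / (0.155−0.052)
   = 1.79 × 1.6920 / 0.103 = 29.4047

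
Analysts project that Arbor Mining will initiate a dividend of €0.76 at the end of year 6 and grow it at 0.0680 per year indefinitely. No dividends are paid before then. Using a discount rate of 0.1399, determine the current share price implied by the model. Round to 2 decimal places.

Deferred-dividend DDM. At t=5 the remaining stream is a growing perpetuity with first payment D_6 = 0.76.
V_5 = D_6/(r−g) = 0.76/(0.1399−0.068) = 10.5702
P₀ = V_5/(1+r)^5 = 10.5702/(1+0.1399)^5 = 5.4923

€5.49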